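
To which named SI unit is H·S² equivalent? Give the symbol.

H = Wb/A (inductance = flux per current),
    = kg·m²·s⁻²·A⁻².
S = 1/Ω (conductance is reciprocal resistance),
    = kg⁻¹·m⁻²·s³·A².
So S² = kg⁻²·m⁻⁴·s⁶·A⁴.
Combining: H·S² = (kg·m²·s⁻²·A⁻²) · (kg⁻²·m⁻⁴·s⁶·A⁴) = kg⁻¹·m⁻²·s⁴·A².
kg⁻¹·m⁻²·s⁴·A² is the base-SI form of the farad.

F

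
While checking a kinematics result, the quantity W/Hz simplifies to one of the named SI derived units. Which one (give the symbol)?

Hz = s⁻¹.
So Hz⁻¹ = s.
W = kg·m²·s⁻³.
Combining: Hz⁻¹·W = s · (kg·m²·s⁻³) = kg·m²·s⁻².
kg·m²·s⁻² is the base-SI form of the joule.

J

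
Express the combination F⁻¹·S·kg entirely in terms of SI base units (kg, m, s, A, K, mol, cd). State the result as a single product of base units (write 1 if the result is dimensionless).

F = C/V (capacitance = charge per voltage),
    = A·s/(kg·m²·s⁻³·A⁻¹) (substituting C and V),
    = kg⁻¹·m⁻²·s⁴·A².
So F⁻¹ = kg·m²·s⁻⁴·A⁻².
S = 1/Ω (conductance is reciprocal resistance),
    = kg⁻¹·m⁻²·s³·A².
Combining: F⁻¹·S·kg = (kg·m²·s⁻⁴·A⁻²) · (kg⁻¹·m⁻²·s³·A²) · kg = kg·s⁻¹.

kg·s⁻¹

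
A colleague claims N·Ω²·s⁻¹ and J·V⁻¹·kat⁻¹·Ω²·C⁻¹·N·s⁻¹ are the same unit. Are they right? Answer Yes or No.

No

Left side:
  N = kg·m/s² = kg·m·s⁻² (force = mass × acceleration).
  Ω = V/A (resistance = voltage per current),
      = kg·m²·s⁻³·A⁻².
  So Ω² = kg²·m⁴·s⁻⁶·A⁻⁴.
  Combining: N·Ω²·s⁻¹ = (kg·m·s⁻²) · (kg²·m⁴·s⁻⁶·A⁻⁴) · s⁻¹ = kg³·m⁵·s⁻⁹·A⁻⁴.
Right side:
  J = N·m (work = force × distance),
      = kg·m²·s⁻².
  V = W/A (potential = power per current),
      = kg·m²·s⁻³·A⁻¹.
  So V⁻¹ = kg⁻¹·m⁻²·s³·A.
  kat = mol/s = s⁻¹·mol (catalytic activity).
  So kat⁻¹ = s·mol⁻¹.
  Ω = V/A (resistance = voltage per current),
      = kg·m²·s⁻³·A⁻².
  So Ω² = kg²·m⁴·s⁻⁶·A⁻⁴.
  C = A·s = s·A (charge = current × time).
  So C⁻¹ = s⁻¹·A⁻¹.
  N = kg·m/s² = kg·m·s⁻² (force = mass × acceleration).
  Combining: J·V⁻¹·kat⁻¹·Ω²·C⁻¹·N·s⁻¹ = (kg·m²·s⁻²) · (kg⁻¹·m⁻²·s³·A) · (s·mol⁻¹) · (kg²·m⁴·s⁻⁶·A⁻⁴) · (s⁻¹·A⁻¹) · (kg·m·s⁻²) · s⁻¹ = kg³·m⁵·s⁻⁸·A⁻⁴·mol⁻¹.
Left is kg³·m⁵·s⁻⁹·A⁻⁴; right is kg³·m⁵·s⁻⁸·A⁻⁴·mol⁻¹ — different.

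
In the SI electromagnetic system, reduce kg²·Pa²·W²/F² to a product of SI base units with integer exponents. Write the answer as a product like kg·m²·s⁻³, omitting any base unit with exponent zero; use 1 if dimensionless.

kg⁸·m⁶·s⁻¹⁸·A⁻⁴

Pa = N/m² (pressure = force per area),
    = kg·m⁻¹·s⁻².
So Pa² = kg²·m⁻²·s⁻⁴.
F = C/V (capacitance = charge per voltage),
    = A·s/(kg·m²·s⁻³·A⁻¹) (substituting C and V),
    = kg⁻¹·m⁻²·s⁴·A².
So F⁻² = kg²·m⁴·s⁻⁸·A⁻⁴.
W = J/s (power = energy per time),
    = kg·m²·s⁻³.
So W² = kg²·m⁴·s⁻⁶.
Combining: kg²·Pa²·F⁻²·W² = kg² · (kg²·m⁻²·s⁻⁴) · (kg²·m⁴·s⁻⁸·A⁻⁴) · (kg²·m⁴·s⁻⁶) = kg⁸·m⁶·s⁻¹⁸·A⁻⁴.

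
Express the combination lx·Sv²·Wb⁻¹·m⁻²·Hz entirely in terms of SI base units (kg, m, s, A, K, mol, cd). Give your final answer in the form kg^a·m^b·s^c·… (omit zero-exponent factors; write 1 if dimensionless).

lx = lm/m² (illuminance = luminous flux per area),
    = m⁻²·cd.
Sv = J/kg (equivalent dose = energy per mass),
    = m²·s⁻².
So Sv² = m⁴·s⁻⁴.
Wb = V·s (flux: a volt is a weber per second),
    = kg·m²·s⁻²·A⁻¹.
So Wb⁻¹ = kg⁻¹·m⁻²·s²·A.
Hz = 1/s = s⁻¹ (frequency is cycles per second).
Combining: lx·Sv²·Wb⁻¹·m⁻²·Hz = (m⁻²·cd) · (m⁴·s⁻⁴) · (kg⁻¹·m⁻²·s²·A) · m⁻² · s⁻¹ = kg⁻¹·m⁻²·s⁻³·A·cd.

kg⁻¹·m⁻²·s⁻³·A·cd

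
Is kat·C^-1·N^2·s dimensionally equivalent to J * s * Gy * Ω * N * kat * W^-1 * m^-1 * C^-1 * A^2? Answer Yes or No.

Left side:
  kat = s⁻¹·mol.
  C = s·A.
  So C⁻¹ = s⁻¹·A⁻¹.
  N = kg·m·s⁻².
  So N² = kg²·m²·s⁻⁴.
  Combining: kat·C⁻¹·N²·s = (s⁻¹·mol) · (s⁻¹·A⁻¹) · (kg²·m²·s⁻⁴) · s = kg²·m²·s⁻⁵·A⁻¹·mol.
Right side:
  J = N·m (work = force × distance),
      = kg·m²·s⁻².
  Gy = J/kg (absorbed dose = energy per mass),
      = m²·s⁻².
  Ω = V/A (resistance = voltage per current),
      = kg·m²·s⁻³·A⁻².
  N = kg·m/s² = kg·m·s⁻² (force = mass × acceleration).
  kat = mol/s = s⁻¹·mol (catalytic activity).
  W = J/s (power = energy per time),
      = kg·m²·s⁻³.
  So W⁻¹ = kg⁻¹·m⁻²·s³.
  C = A·s = s·A (charge = current × time).
  So C⁻¹ = s⁻¹·A⁻¹.
  Combining: J·s·Gy·Ω·N·kat·W⁻¹·m⁻¹·C⁻¹·A² = (kg·m²·s⁻²) · s · (m²·s⁻²) · (kg·m²·s⁻³·A⁻²) · (kg·m·s⁻²) · (s⁻¹·mol) · (kg⁻¹·m⁻²·s³) · m⁻¹ · (s⁻¹·A⁻¹) · A² = kg²·m⁴·s⁻⁷·A⁻¹·mol.
Left is kg²·m²·s⁻⁵·A⁻¹·mol; right is kg²·m⁴·s⁻⁷·A⁻¹·mol — different.

No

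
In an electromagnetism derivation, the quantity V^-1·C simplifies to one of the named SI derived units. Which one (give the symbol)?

V = W/A (potential = power per current),
    = kg·m²·s⁻³·A⁻¹.
So V⁻¹ = kg⁻¹·m⁻²·s³·A.
C = A·s = s·A (charge = current × time).
Combining: V⁻¹·C = (kg⁻¹·m⁻²·s³·A) · (s·A) = kg⁻¹·m⁻²·s⁴·A².
kg⁻¹·m⁻²·s⁴·A² is the base-SI form of the farad.

F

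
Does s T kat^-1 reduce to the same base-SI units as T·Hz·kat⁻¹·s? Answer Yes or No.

No

Left side:
  T = kg·s⁻²·A⁻¹.
  kat = s⁻¹·mol.
  So kat⁻¹ = s·mol⁻¹.
  Combining: s·T·kat⁻¹ = s · (kg·s⁻²·A⁻¹) · (s·mol⁻¹) = kg·A⁻¹·mol⁻¹.
Right side:
  T = Wb/m² (flux density = flux per area),
      = kg·s⁻²·A⁻¹.
  Hz = 1/s = s⁻¹ (frequency is cycles per second).
  kat = mol/s = s⁻¹·mol (catalytic activity).
  So kat⁻¹ = s·mol⁻¹.
  Combining: T·Hz·kat⁻¹·s = (kg·s⁻²·A⁻¹) · s⁻¹ · (s·mol⁻¹) · s = kg·s⁻¹·A⁻¹·mol⁻¹.
Left is kg·A⁻¹·mol⁻¹; right is kg·s⁻¹·A⁻¹·mol⁻¹ — different.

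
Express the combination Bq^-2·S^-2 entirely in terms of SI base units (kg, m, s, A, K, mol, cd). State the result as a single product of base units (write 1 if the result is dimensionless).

kg²·m⁴·s⁻⁴·A⁻⁴

Bq = 1/s = s⁻¹ (activity is decays per second).
So Bq⁻² = s².
S = 1/Ω (conductance is reciprocal resistance),
    = kg⁻¹·m⁻²·s³·A².
So S⁻² = kg²·m⁴·s⁻⁶·A⁻⁴.
Combining: Bq⁻²·S⁻² = s² · (kg²·m⁴·s⁻⁶·A⁻⁴) = kg²·m⁴·s⁻⁴·A⁻⁴.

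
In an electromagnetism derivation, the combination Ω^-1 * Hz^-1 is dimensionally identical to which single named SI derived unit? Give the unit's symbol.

F

Ω = kg·m²·s⁻³·A⁻².
So Ω⁻¹ = kg⁻¹·m⁻²·s³·A².
Hz = s⁻¹.
So Hz⁻¹ = s.
Combining: Ω⁻¹·Hz⁻¹ = (kg⁻¹·m⁻²·s³·A²) · s = kg⁻¹·m⁻²·s⁴·A².
kg⁻¹·m⁻²·s⁴·A² is the base-SI form of the farad.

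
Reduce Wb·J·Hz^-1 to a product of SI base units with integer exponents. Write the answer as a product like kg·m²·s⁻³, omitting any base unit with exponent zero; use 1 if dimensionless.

kg²·m⁴·s⁻³·A⁻¹

Wb = V·s (flux: a volt is a weber per second),
    = kg·m²·s⁻²·A⁻¹.
J = N·m (work = force × distance),
    = kg·m²·s⁻².
Hz = 1/s = s⁻¹ (frequency is cycles per second).
So Hz⁻¹ = s.
Combining: Wb·J·Hz⁻¹ = (kg·m²·s⁻²·A⁻¹) · (kg·m²·s⁻²) · s = kg²·m⁴·s⁻³·A⁻¹.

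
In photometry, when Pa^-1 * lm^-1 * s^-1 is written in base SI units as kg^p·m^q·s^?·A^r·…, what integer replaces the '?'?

Pa = kg·m⁻¹·s⁻².
So Pa⁻¹ = kg⁻¹·m·s².
lm = cd.
So lm⁻¹ = cd⁻¹.
Combining: Pa⁻¹·lm⁻¹·s⁻¹ = (kg⁻¹·m·s²) · cd⁻¹ · s⁻¹ = kg⁻¹·m·s·cd⁻¹.
The exponent of s is 1.

1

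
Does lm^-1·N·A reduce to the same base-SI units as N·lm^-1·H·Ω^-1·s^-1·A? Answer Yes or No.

Left side:
  lm = cd·sr = cd (luminous flux; sr is dimensionless).
  So lm⁻¹ = cd⁻¹.
  N = kg·m/s² = kg·m·s⁻² (force = mass × acceleration).
  Combining: lm⁻¹·N·A = cd⁻¹ · (kg·m·s⁻²) · A = kg·m·s⁻²·A·cd⁻¹.
Right side:
  N = kg·m·s⁻².
  lm = cd.
  So lm⁻¹ = cd⁻¹.
  H = kg·m²·s⁻²·A⁻².
  Ω = kg·m²·s⁻³·A⁻².
  So Ω⁻¹ = kg⁻¹·m⁻²·s³·A².
  Combining: N·lm⁻¹·H·Ω⁻¹·s⁻¹·A = (kg·m·s⁻²) · cd⁻¹ · (kg·m²·s⁻²·A⁻²) · (kg⁻¹·m⁻²·s³·A²) · s⁻¹ · A = kg·m·s⁻²·A·cd⁻¹.
Both reduce to kg·m·s⁻²·A·cd⁻¹.

Yes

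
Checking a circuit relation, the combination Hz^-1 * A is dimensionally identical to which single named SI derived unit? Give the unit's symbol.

Hz = 1/s = s⁻¹ (frequency is cycles per second).
So Hz⁻¹ = s.
Combining: Hz⁻¹·A = s · A = s·A.
s·A is the base-SI form of the coulomb.

C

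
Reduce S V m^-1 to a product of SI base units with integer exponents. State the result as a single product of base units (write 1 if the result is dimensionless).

m⁻¹·A

S = 1/Ω (conductance is reciprocal resistance),
    = kg⁻¹·m⁻²·s³·A².
V = W/A (potential = power per current),
    = kg·m²·s⁻³·A⁻¹.
Combining: S·V·m⁻¹ = (kg⁻¹·m⁻²·s³·A²) · (kg·m²·s⁻³·A⁻¹) · m⁻¹ = m⁻¹·A.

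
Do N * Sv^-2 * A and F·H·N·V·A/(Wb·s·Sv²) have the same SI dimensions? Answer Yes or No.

Yes

Left side:
  N = kg·m·s⁻².
  Sv = m²·s⁻².
  So Sv⁻² = m⁻⁴·s⁴.
  Combining: N·Sv⁻²·A = (kg·m·s⁻²) · (m⁻⁴·s⁴) · A = kg·m⁻³·s²·A.
Right side:
  F = kg⁻¹·m⁻²·s⁴·A².
  Wb = kg·m²·s⁻²·A⁻¹.
  So Wb⁻¹ = kg⁻¹·m⁻²·s²·A.
  H = kg·m²·s⁻²·A⁻².
  N = kg·m·s⁻².
  V = kg·m²·s⁻³·A⁻¹.
  Sv = m²·s⁻².
  So Sv⁻² = m⁻⁴·s⁴.
  Combining: F·Wb⁻¹·H·s⁻¹·N·V·Sv⁻²·A = (kg⁻¹·m⁻²·s⁴·A²) · (kg⁻¹·m⁻²·s²·A) · (kg·m²·s⁻²·A⁻²) · s⁻¹ · (kg·m·s⁻²) · (kg·m²·s⁻³·A⁻¹) · (m⁻⁴·s⁴) · A = kg·m⁻³·s²·A.
Both reduce to kg·m⁻³·s²·A.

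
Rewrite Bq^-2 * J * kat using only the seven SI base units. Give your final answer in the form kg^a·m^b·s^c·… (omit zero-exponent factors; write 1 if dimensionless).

kg·m²·s⁻¹·mol

Bq = 1/s = s⁻¹ (activity is decays per second).
So Bq⁻² = s².
J = N·m (work = force × distance),
    = kg·m²·s⁻².
kat = mol/s = s⁻¹·mol (catalytic activity).
Combining: Bq⁻²·J·kat = s² · (kg·m²·s⁻²) · (s⁻¹·mol) = kg·m²·s⁻¹·mol.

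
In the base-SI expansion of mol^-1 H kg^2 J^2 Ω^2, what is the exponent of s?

H = Wb/A (inductance = flux per current),
    = kg·m²·s⁻²·A⁻².
J = N·m (work = force × distance),
    = kg·m²·s⁻².
So J² = kg²·m⁴·s⁻⁴.
Ω = V/A (resistance = voltage per current),
    = kg·m²·s⁻³·A⁻².
So Ω² = kg²·m⁴·s⁻⁶·A⁻⁴.
Combining: mol⁻¹·H·kg²·J²·Ω² = mol⁻¹ · (kg·m²·s⁻²·A⁻²) · kg² · (kg²·m⁴·s⁻⁴) · (kg²·m⁴·s⁻⁶·A⁻⁴) = kg⁷·m¹⁰·s⁻¹²·A⁻⁶·mol⁻¹.
The exponent of s is -12.

-12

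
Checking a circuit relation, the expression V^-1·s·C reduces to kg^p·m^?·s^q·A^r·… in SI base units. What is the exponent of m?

V = W/A (potential = power per current),
    = kg·m²·s⁻³·A⁻¹.
So V⁻¹ = kg⁻¹·m⁻²·s³·A.
C = A·s = s·A (charge = current × time).
Combining: V⁻¹·s·C = (kg⁻¹·m⁻²·s³·A) · s · (s·A) = kg⁻¹·m⁻²·s⁵·A².
The exponent of m is -2.

-2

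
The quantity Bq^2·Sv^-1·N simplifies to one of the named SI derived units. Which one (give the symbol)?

Pa

Bq = s⁻¹.
So Bq² = s⁻².
Sv = m²·s⁻².
So Sv⁻¹ = m⁻²·s².
N = kg·m·s⁻².
Combining: Bq²·Sv⁻¹·N = s⁻² · (m⁻²·s²) · (kg·m·s⁻²) = kg·m⁻¹·s⁻².
kg·m⁻¹·s⁻² is the base-SI form of the pascal.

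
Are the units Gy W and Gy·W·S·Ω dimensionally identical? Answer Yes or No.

Left side:
  Gy = J/kg (absorbed dose = energy per mass),
      = m²·s⁻².
  W = J/s (power = energy per time),
      = kg·m²·s⁻³.
  Combining: Gy·W = (m²·s⁻²) · (kg·m²·s⁻³) = kg·m⁴·s⁻⁵.
Right side:
  Gy = J/kg (absorbed dose = energy per mass),
      = m²·s⁻².
  W = J/s (power = energy per time),
      = kg·m²·s⁻³.
  S = 1/Ω (conductance is reciprocal resistance),
      = kg⁻¹·m⁻²·s³·A².
  Ω = V/A (resistance = voltage per current),
      = kg·m²·s⁻³·A⁻².
  Combining: Gy·W·S·Ω = (m²·s⁻²) · (kg·m²·s⁻³) · (kg⁻¹·m⁻²·s³·A²) · (kg·m²·s⁻³·A⁻²) = kg·m⁴·s⁻⁵.
Both reduce to kg·m⁴·s⁻⁵.

Yes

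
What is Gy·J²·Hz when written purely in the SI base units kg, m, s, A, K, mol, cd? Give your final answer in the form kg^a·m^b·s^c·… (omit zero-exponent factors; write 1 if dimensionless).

kg²·m⁶·s⁻⁷

Gy = J/kg (absorbed dose = energy per mass),
    = m²·s⁻².
J = N·m (work = force × distance),
    = kg·m²·s⁻².
So J² = kg²·m⁴·s⁻⁴.
Hz = 1/s = s⁻¹ (frequency is cycles per second).
Combining: Gy·J²·Hz = (m²·s⁻²) · (kg²·m⁴·s⁻⁴) · s⁻¹ = kg²·m⁶·s⁻⁷.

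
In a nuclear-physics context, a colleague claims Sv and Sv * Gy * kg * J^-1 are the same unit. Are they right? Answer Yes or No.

Yes

Left side:
  Sv = m²·s⁻².
Right side:
  Sv = m²·s⁻².
  Gy = m²·s⁻².
  J = kg·m²·s⁻².
  So J⁻¹ = kg⁻¹·m⁻²·s².
  Combining: Sv·Gy·kg·J⁻¹ = (m²·s⁻²) · (m²·s⁻²) · kg · (kg⁻¹·m⁻²·s²) = m²·s⁻².
Both reduce to m²·s⁻².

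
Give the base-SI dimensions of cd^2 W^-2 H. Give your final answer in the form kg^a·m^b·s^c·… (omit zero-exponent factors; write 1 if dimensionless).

kg⁻¹·m⁻²·s⁴·A⁻²·cd²

W = kg·m²·s⁻³.
So W⁻² = kg⁻²·m⁻⁴·s⁶.
H = kg·m²·s⁻²·A⁻².
Combining: cd²·W⁻²·H = cd² · (kg⁻²·m⁻⁴·s⁶) · (kg·m²·s⁻²·A⁻²) = kg⁻¹·m⁻²·s⁴·A⁻²·cd².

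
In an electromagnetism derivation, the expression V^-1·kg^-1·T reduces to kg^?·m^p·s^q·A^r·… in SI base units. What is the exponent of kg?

-1

V = W/A (potential = power per current),
    = kg·m²·s⁻³·A⁻¹.
So V⁻¹ = kg⁻¹·m⁻²·s³·A.
T = Wb/m² (flux density = flux per area),
    = kg·s⁻²·A⁻¹.
Combining: V⁻¹·kg⁻¹·T = (kg⁻¹·m⁻²·s³·A) · kg⁻¹ · (kg·s⁻²·A⁻¹) = kg⁻¹·m⁻²·s.
The exponent of kg is -1.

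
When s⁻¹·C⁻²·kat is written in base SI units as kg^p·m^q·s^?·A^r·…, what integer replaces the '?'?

-4

C = s·A.
So C⁻² = s⁻²·A⁻².
kat = s⁻¹·mol.
Combining: s⁻¹·C⁻²·kat = s⁻¹ · (s⁻²·A⁻²) · (s⁻¹·mol) = s⁻⁴·A⁻²·mol.
The exponent of s is -4.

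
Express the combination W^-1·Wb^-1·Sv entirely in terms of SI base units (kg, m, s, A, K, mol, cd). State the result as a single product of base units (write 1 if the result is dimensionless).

kg⁻²·m⁻²·s³·A

W = kg·m²·s⁻³.
So W⁻¹ = kg⁻¹·m⁻²·s³.
Wb = kg·m²·s⁻²·A⁻¹.
So Wb⁻¹ = kg⁻¹·m⁻²·s²·A.
Sv = m²·s⁻².
Combining: W⁻¹·Wb⁻¹·Sv = (kg⁻¹·m⁻²·s³) · (kg⁻¹·m⁻²·s²·A) · (m²·s⁻²) = kg⁻²·m⁻²·s³·A.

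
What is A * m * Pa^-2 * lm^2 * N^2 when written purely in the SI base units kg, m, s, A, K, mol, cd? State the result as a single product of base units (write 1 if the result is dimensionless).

m⁵·A·cd²

Pa = N/m² (pressure = force per area),
    = kg·m⁻¹·s⁻².
So Pa⁻² = kg⁻²·m²·s⁴.
lm = cd·sr = cd (luminous flux; sr is dimensionless).
So lm² = cd².
N = kg·m/s² = kg·m·s⁻² (force = mass × acceleration).
So N² = kg²·m²·s⁻⁴.
Combining: A·m·Pa⁻²·lm²·N² = A · m · (kg⁻²·m²·s⁴) · cd² · (kg²·m²·s⁻⁴) = m⁵·A·cd².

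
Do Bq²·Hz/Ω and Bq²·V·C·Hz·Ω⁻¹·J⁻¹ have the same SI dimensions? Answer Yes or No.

Yes

Left side:
  Bq = 1/s = s⁻¹ (activity is decays per second).
  So Bq² = s⁻².
  Hz = 1/s = s⁻¹ (frequency is cycles per second).
  Ω = V/A (resistance = voltage per current),
      = kg·m²·s⁻³·A⁻².
  So Ω⁻¹ = kg⁻¹·m⁻²·s³·A².
  Combining: Bq²·Hz·Ω⁻¹ = s⁻² · s⁻¹ · (kg⁻¹·m⁻²·s³·A²) = kg⁻¹·m⁻²·A².
Right side:
  Bq = s⁻¹.
  So Bq² = s⁻².
  V = kg·m²·s⁻³·A⁻¹.
  C = s·A.
  Hz = s⁻¹.
  Ω = kg·m²·s⁻³·A⁻².
  So Ω⁻¹ = kg⁻¹·m⁻²·s³·A².
  J = kg·m²·s⁻².
  So J⁻¹ = kg⁻¹·m⁻²·s².
  Combining: Bq²·V·C·Hz·Ω⁻¹·J⁻¹ = s⁻² · (kg·m²·s⁻³·A⁻¹) · (s·A) · s⁻¹ · (kg⁻¹·m⁻²·s³·A²) · (kg⁻¹·m⁻²·s²) = kg⁻¹·m⁻²·A².
Both reduce to kg⁻¹·m⁻²·A².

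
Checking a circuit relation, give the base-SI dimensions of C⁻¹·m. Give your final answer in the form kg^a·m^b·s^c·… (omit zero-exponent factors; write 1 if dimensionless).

m·s⁻¹·A⁻¹

C = A·s = s·A (charge = current × time).
So C⁻¹ = s⁻¹·A⁻¹.
Combining: C⁻¹·m = (s⁻¹·A⁻¹) · m = m·s⁻¹·A⁻¹.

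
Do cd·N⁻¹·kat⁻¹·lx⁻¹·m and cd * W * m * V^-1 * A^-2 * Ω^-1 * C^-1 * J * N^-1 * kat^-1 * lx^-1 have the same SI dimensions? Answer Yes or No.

Left side:
  N = kg·m·s⁻².
  So N⁻¹ = kg⁻¹·m⁻¹·s².
  kat = s⁻¹·mol.
  So kat⁻¹ = s·mol⁻¹.
  lx = m⁻²·cd.
  So lx⁻¹ = m²·cd⁻¹.
  Combining: cd·N⁻¹·kat⁻¹·lx⁻¹·m = cd · (kg⁻¹·m⁻¹·s²) · (s·mol⁻¹) · (m²·cd⁻¹) · m = kg⁻¹·m²·s³·mol⁻¹.
Right side:
  W = kg·m²·s⁻³.
  V = kg·m²·s⁻³·A⁻¹.
  So V⁻¹ = kg⁻¹·m⁻²·s³·A.
  Ω = kg·m²·s⁻³·A⁻².
  So Ω⁻¹ = kg⁻¹·m⁻²·s³·A².
  C = s·A.
  So C⁻¹ = s⁻¹·A⁻¹.
  J = kg·m²·s⁻².
  N = kg·m·s⁻².
  So N⁻¹ = kg⁻¹·m⁻¹·s².
  kat = s⁻¹·mol.
  So kat⁻¹ = s·mol⁻¹.
  lx = m⁻²·cd.
  So lx⁻¹ = m²·cd⁻¹.
  Combining: cd·W·m·V⁻¹·A⁻²·Ω⁻¹·C⁻¹·J·N⁻¹·kat⁻¹·lx⁻¹ = cd · (kg·m²·s⁻³) · m · (kg⁻¹·m⁻²·s³·A) · A⁻² · (kg⁻¹·m⁻²·s³·A²) · (s⁻¹·A⁻¹) · (kg·m²·s⁻²) · (kg⁻¹·m⁻¹·s²) · (s·mol⁻¹) · (m²·cd⁻¹) = kg⁻¹·m²·s³·mol⁻¹.
Both reduce to kg⁻¹·m²·s³·mol⁻¹.

Yes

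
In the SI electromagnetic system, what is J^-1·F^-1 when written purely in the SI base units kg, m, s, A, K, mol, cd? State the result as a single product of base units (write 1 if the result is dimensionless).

s⁻²·A⁻²

J = N·m (work = force × distance),
    = kg·m²·s⁻².
So J⁻¹ = kg⁻¹·m⁻²·s².
F = C/V (capacitance = charge per voltage),
    = A·s/(kg·m²·s⁻³·A⁻¹) (substituting C and V),
    = kg⁻¹·m⁻²·s⁴·A².
So F⁻¹ = kg·m²·s⁻⁴·A⁻².
Combining: J⁻¹·F⁻¹ = (kg⁻¹·m⁻²·s²) · (kg·m²·s⁻⁴·A⁻²) = s⁻²·A⁻².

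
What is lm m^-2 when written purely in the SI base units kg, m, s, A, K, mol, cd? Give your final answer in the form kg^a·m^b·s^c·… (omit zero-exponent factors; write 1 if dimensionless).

lm = cd·sr = cd (luminous flux; sr is dimensionless).
Combining: lm·m⁻² = cd · m⁻² = m⁻²·cd.

m⁻²·cd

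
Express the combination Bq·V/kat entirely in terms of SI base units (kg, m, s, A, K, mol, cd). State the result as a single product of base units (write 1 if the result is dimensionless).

Bq = 1/s = s⁻¹ (activity is decays per second).
V = W/A (potential = power per current),
    = kg·m²·s⁻³·A⁻¹.
kat = mol/s = s⁻¹·mol (catalytic activity).
So kat⁻¹ = s·mol⁻¹.
Combining: Bq·V·kat⁻¹ = s⁻¹ · (kg·m²·s⁻³·A⁻¹) · (s·mol⁻¹) = kg·m²·s⁻³·A⁻¹·mol⁻¹.

kg·m²·s⁻³·A⁻¹·mol⁻¹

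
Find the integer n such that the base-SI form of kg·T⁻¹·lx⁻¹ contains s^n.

2

T = kg·s⁻²·A⁻¹.
So T⁻¹ = kg⁻¹·s²·A.
lx = m⁻²·cd.
So lx⁻¹ = m²·cd⁻¹.
Combining: kg·T⁻¹·lx⁻¹ = kg · (kg⁻¹·s²·A) · (m²·cd⁻¹) = m²·s²·A·cd⁻¹.
The exponent of s is 2.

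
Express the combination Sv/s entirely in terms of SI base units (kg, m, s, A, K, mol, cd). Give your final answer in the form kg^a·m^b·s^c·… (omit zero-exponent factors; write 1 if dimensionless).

Sv = J/kg (equivalent dose = energy per mass),
    = m²·s⁻².
Combining: Sv·s⁻¹ = (m²·s⁻²) · s⁻¹ = m²·s⁻³.

m²·s⁻³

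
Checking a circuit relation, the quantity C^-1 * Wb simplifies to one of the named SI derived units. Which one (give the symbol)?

Ω

C = A·s = s·A (charge = current × time).
So C⁻¹ = s⁻¹·A⁻¹.
Wb = V·s (flux: a volt is a weber per second),
    = kg·m²·s⁻²·A⁻¹.
Combining: C⁻¹·Wb = (s⁻¹·A⁻¹) · (kg·m²·s⁻²·A⁻¹) = kg·m²·s⁻³·A⁻².
kg·m²·s⁻³·A⁻² is the base-SI form of the ohm.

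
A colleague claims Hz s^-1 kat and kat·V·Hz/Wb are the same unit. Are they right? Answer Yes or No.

Left side:
  Hz = s⁻¹.
  kat = s⁻¹·mol.
  Combining: Hz·s⁻¹·kat = s⁻¹ · s⁻¹ · (s⁻¹·mol) = s⁻³·mol.
Right side:
  kat = s⁻¹·mol.
  Wb = kg·m²·s⁻²·A⁻¹.
  So Wb⁻¹ = kg⁻¹·m⁻²·s²·A.
  V = kg·m²·s⁻³·A⁻¹.
  Hz = s⁻¹.
  Combining: kat·Wb⁻¹·V·Hz = (s⁻¹·mol) · (kg⁻¹·m⁻²·s²·A) · (kg·m²·s⁻³·A⁻¹) · s⁻¹ = s⁻³·mol.
Both reduce to s⁻³·mol.

Yes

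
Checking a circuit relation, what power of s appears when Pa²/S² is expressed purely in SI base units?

-10

S = kg⁻¹·m⁻²·s³·A².
So S⁻² = kg²·m⁴·s⁻⁶·A⁻⁴.
Pa = kg·m⁻¹·s⁻².
So Pa² = kg²·m⁻²·s⁻⁴.
Combining: S⁻²·Pa² = (kg²·m⁴·s⁻⁶·A⁻⁴) · (kg²·m⁻²·s⁻⁴) = kg⁴·m²·s⁻¹⁰·A⁻⁴.
The exponent of s is -10.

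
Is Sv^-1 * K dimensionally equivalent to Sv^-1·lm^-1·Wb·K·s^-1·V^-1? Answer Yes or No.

No

Left side:
  Sv = m²·s⁻².
  So Sv⁻¹ = m⁻²·s².
  Combining: Sv⁻¹·K = (m⁻²·s²) · K = m⁻²·s²·K.
Right side:
  Sv = J/kg (equivalent dose = energy per mass),
      = m²·s⁻².
  So Sv⁻¹ = m⁻²·s².
  lm = cd·sr = cd (luminous flux; sr is dimensionless).
  So lm⁻¹ = cd⁻¹.
  Wb = V·s (flux: a volt is a weber per second),
      = kg·m²·s⁻²·A⁻¹.
  V = W/A (potential = power per current),
      = kg·m²·s⁻³·A⁻¹.
  So V⁻¹ = kg⁻¹·m⁻²·s³·A.
  Combining: Sv⁻¹·lm⁻¹·Wb·K·s⁻¹·V⁻¹ = (m⁻²·s²) · cd⁻¹ · (kg·m²·s⁻²·A⁻¹) · K · s⁻¹ · (kg⁻¹·m⁻²·s³·A) = m⁻²·s²·K·cd⁻¹.
Left is m⁻²·s²·K; right is m⁻²·s²·K·cd⁻¹ — different.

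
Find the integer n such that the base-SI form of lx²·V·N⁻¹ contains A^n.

lx = m⁻²·cd.
So lx² = m⁻⁴·cd².
V = kg·m²·s⁻³·A⁻¹.
N = kg·m·s⁻².
So N⁻¹ = kg⁻¹·m⁻¹·s².
Combining: lx²·V·N⁻¹ = (m⁻⁴·cd²) · (kg·m²·s⁻³·A⁻¹) · (kg⁻¹·m⁻¹·s²) = m⁻³·s⁻¹·A⁻¹·cd².
The exponent of A is -1.

-1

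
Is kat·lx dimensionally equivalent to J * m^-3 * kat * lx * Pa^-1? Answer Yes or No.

Yes

Left side:
  kat = mol/s = s⁻¹·mol (catalytic activity).
  lx = lm/m² (illuminance = luminous flux per area),
      = m⁻²·cd.
  Combining: kat·lx = (s⁻¹·mol) · (m⁻²·cd) = m⁻²·s⁻¹·mol·cd.
Right side:
  J = kg·m²·s⁻².
  kat = s⁻¹·mol.
  lx = m⁻²·cd.
  Pa = kg·m⁻¹·s⁻².
  So Pa⁻¹ = kg⁻¹·m·s².
  Combining: J·m⁻³·kat·lx·Pa⁻¹ = (kg·m²·s⁻²) · m⁻³ · (s⁻¹·mol) · (m⁻²·cd) · (kg⁻¹·m·s²) = m⁻²·s⁻¹·mol·cd.
Both reduce to m⁻²·s⁻¹·mol·cd.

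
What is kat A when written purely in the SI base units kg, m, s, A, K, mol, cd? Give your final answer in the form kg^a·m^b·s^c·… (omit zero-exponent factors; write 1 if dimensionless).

kat = s⁻¹·mol.
Combining: kat·A = (s⁻¹·mol) · A = s⁻¹·A·mol.

s⁻¹·A·mol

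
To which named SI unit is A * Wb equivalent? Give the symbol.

Wb = V·s (flux: a volt is a weber per second),
    = kg·m²·s⁻²·A⁻¹.
Combining: A·Wb = A · (kg·m²·s⁻²·A⁻¹) = kg·m²·s⁻².
kg·m²·s⁻² is the base-SI form of the joule.

J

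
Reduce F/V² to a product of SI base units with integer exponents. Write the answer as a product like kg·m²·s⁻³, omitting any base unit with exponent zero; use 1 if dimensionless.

F = C/V (capacitance = charge per voltage),
    = A·s/(kg·m²·s⁻³·A⁻¹) (substituting C and V),
    = kg⁻¹·m⁻²·s⁴·A².
V = W/A (potential = power per current),
    = kg·m²·s⁻³·A⁻¹.
So V⁻² = kg⁻²·m⁻⁴·s⁶·A².
Combining: F·V⁻² = (kg⁻¹·m⁻²·s⁴·A²) · (kg⁻²·m⁻⁴·s⁶·A²) = kg⁻³·m⁻⁶·s¹⁰·A⁴.

kg⁻³·m⁻⁶·s¹⁰·A⁴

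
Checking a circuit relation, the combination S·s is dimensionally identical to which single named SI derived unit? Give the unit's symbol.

F

S = 1/Ω (conductance is reciprocal resistance),
    = kg⁻¹·m⁻²·s³·A².
Combining: S·s = (kg⁻¹·m⁻²·s³·A²) · s = kg⁻¹·m⁻²·s⁴·A².
kg⁻¹·m⁻²·s⁴·A² is the base-SI form of the farad.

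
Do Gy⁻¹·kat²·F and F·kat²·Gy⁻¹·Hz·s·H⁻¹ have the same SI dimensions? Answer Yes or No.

No

Left side:
  Gy = m²·s⁻².
  So Gy⁻¹ = m⁻²·s².
  kat = s⁻¹·mol.
  So kat² = s⁻²·mol².
  F = kg⁻¹·m⁻²·s⁴·A².
  Combining: Gy⁻¹·kat²·F = (m⁻²·s²) · (s⁻²·mol²) · (kg⁻¹·m⁻²·s⁴·A²) = kg⁻¹·m⁻⁴·s⁴·A²·mol².
Right side:
  F = kg⁻¹·m⁻²·s⁴·A².
  kat = s⁻¹·mol.
  So kat² = s⁻²·mol².
  Gy = m²·s⁻².
  So Gy⁻¹ = m⁻²·s².
  Hz = s⁻¹.
  H = kg·m²·s⁻²·A⁻².
  So H⁻¹ = kg⁻¹·m⁻²·s²·A².
  Combining: F·kat²·Gy⁻¹·Hz·s·H⁻¹ = (kg⁻¹·m⁻²·s⁴·A²) · (s⁻²·mol²) · (m⁻²·s²) · s⁻¹ · s · (kg⁻¹·m⁻²·s²·A²) = kg⁻²·m⁻⁶·s⁶·A⁴·mol².
Left is kg⁻¹·m⁻⁴·s⁴·A²·mol²; right is kg⁻²·m⁻⁶·s⁶·A⁴·mol² — different.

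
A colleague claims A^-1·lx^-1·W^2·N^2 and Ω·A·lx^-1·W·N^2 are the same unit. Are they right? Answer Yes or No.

Yes

Left side:
  lx = lm/m² (illuminance = luminous flux per area),
      = m⁻²·cd.
  So lx⁻¹ = m²·cd⁻¹.
  W = J/s (power = energy per time),
      = kg·m²·s⁻³.
  So W² = kg²·m⁴·s⁻⁶.
  N = kg·m/s² = kg·m·s⁻² (force = mass × acceleration).
  So N² = kg²·m²·s⁻⁴.
  Combining: A⁻¹·lx⁻¹·W²·N² = A⁻¹ · (m²·cd⁻¹) · (kg²·m⁴·s⁻⁶) · (kg²·m²·s⁻⁴) = kg⁴·m⁸·s⁻¹⁰·A⁻¹·cd⁻¹.
Right side:
  Ω = kg·m²·s⁻³·A⁻².
  lx = m⁻²·cd.
  So lx⁻¹ = m²·cd⁻¹.
  W = kg·m²·s⁻³.
  N = kg·m·s⁻².
  So N² = kg²·m²·s⁻⁴.
  Combining: Ω·A·lx⁻¹·W·N² = (kg·m²·s⁻³·A⁻²) · A · (m²·cd⁻¹) · (kg·m²·s⁻³) · (kg²·m²·s⁻⁴) = kg⁴·m⁸·s⁻¹⁰·A⁻¹·cd⁻¹.
Both reduce to kg⁴·m⁸·s⁻¹⁰·A⁻¹·cd⁻¹.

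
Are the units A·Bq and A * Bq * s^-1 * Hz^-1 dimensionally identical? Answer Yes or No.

Yes

Left side:
  Bq = 1/s = s⁻¹ (activity is decays per second).
  Combining: A·Bq = A · s⁻¹ = s⁻¹·A.
Right side:
  Bq = s⁻¹.
  Hz = s⁻¹.
  So Hz⁻¹ = s.
  Combining: A·Bq·s⁻¹·Hz⁻¹ = A · s⁻¹ · s⁻¹ · s = s⁻¹·A.
Both reduce to s⁻¹·A.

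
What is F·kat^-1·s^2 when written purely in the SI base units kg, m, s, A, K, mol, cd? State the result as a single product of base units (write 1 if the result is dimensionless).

F = kg⁻¹·m⁻²·s⁴·A².
kat = s⁻¹·mol.
So kat⁻¹ = s·mol⁻¹.
Combining: F·kat⁻¹·s² = (kg⁻¹·m⁻²·s⁴·A²) · (s·mol⁻¹) · s² = kg⁻¹·m⁻²·s⁷·A²·mol⁻¹.

kg⁻¹·m⁻²·s⁷·A²·mol⁻¹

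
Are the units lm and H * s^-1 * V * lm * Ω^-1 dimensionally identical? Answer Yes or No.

No

Left side:
  lm = cd·sr = cd (luminous flux; sr is dimensionless).
Right side:
  H = kg·m²·s⁻²·A⁻².
  V = kg·m²·s⁻³·A⁻¹.
  lm = cd.
  Ω = kg·m²·s⁻³·A⁻².
  So Ω⁻¹ = kg⁻¹·m⁻²·s³·A².
  Combining: H·s⁻¹·V·lm·Ω⁻¹ = (kg·m²·s⁻²·A⁻²) · s⁻¹ · (kg·m²·s⁻³·A⁻¹) · cd · (kg⁻¹·m⁻²·s³·A²) = kg·m²·s⁻³·A⁻¹·cd.
Left is cd; right is kg·m²·s⁻³·A⁻¹·cd — different.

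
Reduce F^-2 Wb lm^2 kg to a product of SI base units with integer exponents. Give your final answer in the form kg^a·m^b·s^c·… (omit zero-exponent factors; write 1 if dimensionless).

F = C/V (capacitance = charge per voltage),
    = A·s/(kg·m²·s⁻³·A⁻¹) (substituting C and V),
    = kg⁻¹·m⁻²·s⁴·A².
So F⁻² = kg²·m⁴·s⁻⁸·A⁻⁴.
Wb = V·s (flux: a volt is a weber per second),
    = kg·m²·s⁻²·A⁻¹.
lm = cd·sr = cd (luminous flux; sr is dimensionless).
So lm² = cd².
Combining: F⁻²·Wb·lm²·kg = (kg²·m⁴·s⁻⁸·A⁻⁴) · (kg·m²·s⁻²·A⁻¹) · cd² · kg = kg⁴·m⁶·s⁻¹⁰·A⁻⁵·cd².

kg⁴·m⁶·s⁻¹⁰·A⁻⁵·cd²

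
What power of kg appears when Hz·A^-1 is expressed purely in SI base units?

Hz = 1/s = s⁻¹ (frequency is cycles per second).
Combining: Hz·A⁻¹ = s⁻¹ · A⁻¹ = s⁻¹·A⁻¹.
The exponent of kg is 0.

0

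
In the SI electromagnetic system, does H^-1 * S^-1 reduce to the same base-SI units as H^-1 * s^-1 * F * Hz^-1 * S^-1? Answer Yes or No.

Left side:
  H = kg·m²·s⁻²·A⁻².
  So H⁻¹ = kg⁻¹·m⁻²·s²·A².
  S = kg⁻¹·m⁻²·s³·A².
  So S⁻¹ = kg·m²·s⁻³·A⁻².
  Combining: H⁻¹·S⁻¹ = (kg⁻¹·m⁻²·s²·A²) · (kg·m²·s⁻³·A⁻²) = s⁻¹.
Right side:
  H = Wb/A (inductance = flux per current),
      = kg·m²·s⁻²·A⁻².
  So H⁻¹ = kg⁻¹·m⁻²·s²·A².
  F = C/V (capacitance = charge per voltage),
      = A·s/(kg·m²·s⁻³·A⁻¹) (substituting C and V),
      = kg⁻¹·m⁻²·s⁴·A².
  Hz = 1/s = s⁻¹ (frequency is cycles per second).
  So Hz⁻¹ = s.
  S = 1/Ω (conductance is reciprocal resistance),
      = kg⁻¹·m⁻²·s³·A².
  So S⁻¹ = kg·m²·s⁻³·A⁻².
  Combining: H⁻¹·s⁻¹·F·Hz⁻¹·S⁻¹ = (kg⁻¹·m⁻²·s²·A²) · s⁻¹ · (kg⁻¹·m⁻²·s⁴·A²) · s · (kg·m²·s⁻³·A⁻²) = kg⁻¹·m⁻²·s³·A².
Left is s⁻¹; right is kg⁻¹·m⁻²·s³·A² — different.

No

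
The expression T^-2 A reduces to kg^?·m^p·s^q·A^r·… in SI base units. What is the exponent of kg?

T = Wb/m² (flux density = flux per area),
    = kg·s⁻²·A⁻¹.
So T⁻² = kg⁻²·s⁴·A².
Combining: T⁻²·A = (kg⁻²·s⁴·A²) · A = kg⁻²·s⁴·A³.
The exponent of kg is -2.

-2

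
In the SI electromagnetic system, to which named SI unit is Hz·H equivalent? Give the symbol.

Ω

Hz = 1/s = s⁻¹ (frequency is cycles per second).
H = Wb/A (inductance = flux per current),
    = kg·m²·s⁻²·A⁻².
Combining: Hz·H = s⁻¹ · (kg·m²·s⁻²·A⁻²) = kg·m²·s⁻³·A⁻².
kg·m²·s⁻³·A⁻² is the base-SI form of the ohm.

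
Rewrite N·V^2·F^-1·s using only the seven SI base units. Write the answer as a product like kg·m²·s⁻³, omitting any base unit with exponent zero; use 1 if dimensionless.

N = kg·m·s⁻².
V = kg·m²·s⁻³·A⁻¹.
So V² = kg²·m⁴·s⁻⁶·A⁻².
F = kg⁻¹·m⁻²·s⁴·A².
So F⁻¹ = kg·m²·s⁻⁴·A⁻².
Combining: N·V²·F⁻¹·s = (kg·m·s⁻²) · (kg²·m⁴·s⁻⁶·A⁻²) · (kg·m²·s⁻⁴·A⁻²) · s = kg⁴·m⁷·s⁻¹¹·A⁻⁴.

kg⁴·m⁷·s⁻¹¹·A⁻⁴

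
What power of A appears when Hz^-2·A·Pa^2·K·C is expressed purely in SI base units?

2

Hz = 1/s = s⁻¹ (frequency is cycles per second).
So Hz⁻² = s².
Pa = N/m² (pressure = force per area),
    = kg·m⁻¹·s⁻².
So Pa² = kg²·m⁻²·s⁻⁴.
C = A·s = s·A (charge = current × time).
Combining: Hz⁻²·A·Pa²·K·C = s² · A · (kg²·m⁻²·s⁻⁴) · K · (s·A) = kg²·m⁻²·s⁻¹·A²·K.
The exponent of A is 2.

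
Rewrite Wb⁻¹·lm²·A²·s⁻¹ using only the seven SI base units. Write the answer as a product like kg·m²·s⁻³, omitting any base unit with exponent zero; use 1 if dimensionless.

Wb = V·s (flux: a volt is a weber per second),
    = kg·m²·s⁻²·A⁻¹.
So Wb⁻¹ = kg⁻¹·m⁻²·s²·A.
lm = cd·sr = cd (luminous flux; sr is dimensionless).
So lm² = cd².
Combining: Wb⁻¹·lm²·A²·s⁻¹ = (kg⁻¹·m⁻²·s²·A) · cd² · A² · s⁻¹ = kg⁻¹·m⁻²·s·A³·cd².

kg⁻¹·m⁻²·s·A³·cd²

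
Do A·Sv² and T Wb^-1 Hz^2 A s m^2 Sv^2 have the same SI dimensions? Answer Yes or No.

No

Left side:
  Sv = J/kg (equivalent dose = energy per mass),
      = m²·s⁻².
  So Sv² = m⁴·s⁻⁴.
  Combining: A·Sv² = A · (m⁴·s⁻⁴) = m⁴·s⁻⁴·A.
Right side:
  T = Wb/m² (flux density = flux per area),
      = kg·s⁻²·A⁻¹.
  Wb = V·s (flux: a volt is a weber per second),
      = kg·m²·s⁻²·A⁻¹.
  So Wb⁻¹ = kg⁻¹·m⁻²·s²·A.
  Hz = 1/s = s⁻¹ (frequency is cycles per second).
  So Hz² = s⁻².
  Sv = J/kg (equivalent dose = energy per mass),
      = m²·s⁻².
  So Sv² = m⁴·s⁻⁴.
  Combining: T·Wb⁻¹·Hz²·A·s·m²·Sv² = (kg·s⁻²·A⁻¹) · (kg⁻¹·m⁻²·s²·A) · s⁻² · A · s · m² · (m⁴·s⁻⁴) = m⁴·s⁻⁵·A.
Left is m⁴·s⁻⁴·A; right is m⁴·s⁻⁵·A — different.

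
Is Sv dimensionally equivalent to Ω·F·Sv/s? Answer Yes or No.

Yes

Left side:
  Sv = m²·s⁻².
Right side:
  Ω = kg·m²·s⁻³·A⁻².
  F = kg⁻¹·m⁻²·s⁴·A².
  Sv = m²·s⁻².
  Combining: Ω·s⁻¹·F·Sv = (kg·m²·s⁻³·A⁻²) · s⁻¹ · (kg⁻¹·m⁻²·s⁴·A²) · (m²·s⁻²) = m²·s⁻².
Both reduce to m²·s⁻².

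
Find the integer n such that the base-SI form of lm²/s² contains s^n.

lm = cd.
So lm² = cd².
Combining: s⁻²·lm² = s⁻² · cd² = s⁻²·cd².
The exponent of s is -2.

-2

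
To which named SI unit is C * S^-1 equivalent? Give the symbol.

C = A·s = s·A (charge = current × time).
S = 1/Ω (conductance is reciprocal resistance),
    = kg⁻¹·m⁻²·s³·A².
So S⁻¹ = kg·m²·s⁻³·A⁻².
Combining: C·S⁻¹ = (s·A) · (kg·m²·s⁻³·A⁻²) = kg·m²·s⁻²·A⁻¹.
kg·m²·s⁻²·A⁻¹ is the base-SI form of the weber.

Wb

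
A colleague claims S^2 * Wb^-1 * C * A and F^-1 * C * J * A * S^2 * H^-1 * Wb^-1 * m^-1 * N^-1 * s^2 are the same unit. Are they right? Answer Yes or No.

Yes

Left side:
  S = kg⁻¹·m⁻²·s³·A².
  So S² = kg⁻²·m⁻⁴·s⁶·A⁴.
  Wb = kg·m²·s⁻²·A⁻¹.
  So Wb⁻¹ = kg⁻¹·m⁻²·s²·A.
  C = s·A.
  Combining: S²·Wb⁻¹·C·A = (kg⁻²·m⁻⁴·s⁶·A⁴) · (kg⁻¹·m⁻²·s²·A) · (s·A) · A = kg⁻³·m⁻⁶·s⁹·A⁷.
Right side:
  F = C/V (capacitance = charge per voltage),
      = A·s/(kg·m²·s⁻³·A⁻¹) (substituting C and V),
      = kg⁻¹·m⁻²·s⁴·A².
  So F⁻¹ = kg·m²·s⁻⁴·A⁻².
  C = A·s = s·A (charge = current × time).
  J = N·m (work = force × distance),
      = kg·m²·s⁻².
  S = 1/Ω (conductance is reciprocal resistance),
      = kg⁻¹·m⁻²·s³·A².
  So S² = kg⁻²·m⁻⁴·s⁶·A⁴.
  H = Wb/A (inductance = flux per current),
      = kg·m²·s⁻²·A⁻².
  So H⁻¹ = kg⁻¹·m⁻²·s²·A².
  Wb = V·s (flux: a volt is a weber per second),
      = kg·m²·s⁻²·A⁻¹.
  So Wb⁻¹ = kg⁻¹·m⁻²·s²·A.
  N = kg·m/s² = kg·m·s⁻² (force = mass × acceleration).
  So N⁻¹ = kg⁻¹·m⁻¹·s².
  Combining: F⁻¹·C·J·A·S²·H⁻¹·Wb⁻¹·m⁻¹·N⁻¹·s² = (kg·m²·s⁻⁴·A⁻²) · (s·A) · (kg·m²·s⁻²) · A · (kg⁻²·m⁻⁴·s⁶·A⁴) · (kg⁻¹·m⁻²·s²·A²) · (kg⁻¹·m⁻²·s²·A) · m⁻¹ · (kg⁻¹·m⁻¹·s²) · s² = kg⁻³·m⁻⁶·s⁹·A⁷.
Both reduce to kg⁻³·m⁻⁶·s⁹·A⁷.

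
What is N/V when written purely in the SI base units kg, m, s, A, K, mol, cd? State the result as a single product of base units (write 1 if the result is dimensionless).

N = kg·m·s⁻².
V = kg·m²·s⁻³·A⁻¹.
So V⁻¹ = kg⁻¹·m⁻²·s³·A.
Combining: N·V⁻¹ = (kg·m·s⁻²) · (kg⁻¹·m⁻²·s³·A) = m⁻¹·s·A.

m⁻¹·s·A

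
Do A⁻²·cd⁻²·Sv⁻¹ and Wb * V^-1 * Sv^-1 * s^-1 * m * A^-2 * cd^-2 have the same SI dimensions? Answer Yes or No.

Left side:
  Sv = m²·s⁻².
  So Sv⁻¹ = m⁻²·s².
  Combining: A⁻²·cd⁻²·Sv⁻¹ = A⁻² · cd⁻² · (m⁻²·s²) = m⁻²·s²·A⁻²·cd⁻².
Right side:
  Wb = kg·m²·s⁻²·A⁻¹.
  V = kg·m²·s⁻³·A⁻¹.
  So V⁻¹ = kg⁻¹·m⁻²·s³·A.
  Sv = m²·s⁻².
  So Sv⁻¹ = m⁻²·s².
  Combining: Wb·V⁻¹·Sv⁻¹·s⁻¹·m·A⁻²·cd⁻² = (kg·m²·s⁻²·A⁻¹) · (kg⁻¹·m⁻²·s³·A) · (m⁻²·s²) · s⁻¹ · m · A⁻² · cd⁻² = m⁻¹·s²·A⁻²·cd⁻².
Left is m⁻²·s²·A⁻²·cd⁻²; right is m⁻¹·s²·A⁻²·cd⁻² — different.

No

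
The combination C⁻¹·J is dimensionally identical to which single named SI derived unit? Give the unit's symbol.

V

C = A·s = s·A (charge = current × time).
So C⁻¹ = s⁻¹·A⁻¹.
J = N·m (work = force × distance),
    = kg·m²·s⁻².
Combining: C⁻¹·J = (s⁻¹·A⁻¹) · (kg·m²·s⁻²) = kg·m²·s⁻³·A⁻¹.
kg·m²·s⁻³·A⁻¹ is the base-SI form of the volt.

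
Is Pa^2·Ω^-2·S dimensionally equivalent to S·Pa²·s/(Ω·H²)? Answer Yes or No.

No

Left side:
  Pa = N/m² (pressure = force per area),
      = kg·m⁻¹·s⁻².
  So Pa² = kg²·m⁻²·s⁻⁴.
  Ω = V/A (resistance = voltage per current),
      = kg·m²·s⁻³·A⁻².
  So Ω⁻² = kg⁻²·m⁻⁴·s⁶·A⁴.
  S = 1/Ω (conductance is reciprocal resistance),
      = kg⁻¹·m⁻²·s³·A².
  Combining: Pa²·Ω⁻²·S = (kg²·m⁻²·s⁻⁴) · (kg⁻²·m⁻⁴·s⁶·A⁴) · (kg⁻¹·m⁻²·s³·A²) = kg⁻¹·m⁻⁸·s⁵·A⁶.
Right side:
  S = kg⁻¹·m⁻²·s³·A².
  Ω = kg·m²·s⁻³·A⁻².
  So Ω⁻¹ = kg⁻¹·m⁻²·s³·A².
  Pa = kg·m⁻¹·s⁻².
  So Pa² = kg²·m⁻²·s⁻⁴.
  H = kg·m²·s⁻²·A⁻².
  So H⁻² = kg⁻²·m⁻⁴·s⁴·A⁴.
  Combining: S·Ω⁻¹·Pa²·s·H⁻² = (kg⁻¹·m⁻²·s³·A²) · (kg⁻¹·m⁻²·s³·A²) · (kg²·m⁻²·s⁻⁴) · s · (kg⁻²·m⁻⁴·s⁴·A⁴) = kg⁻²·m⁻¹⁰·s⁷·A⁸.
Left is kg⁻¹·m⁻⁸·s⁵·A⁶; right is kg⁻²·m⁻¹⁰·s⁷·A⁸ — different.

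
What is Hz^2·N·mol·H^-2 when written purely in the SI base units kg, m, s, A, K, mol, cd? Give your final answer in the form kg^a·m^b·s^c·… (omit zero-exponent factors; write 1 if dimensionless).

Hz = 1/s = s⁻¹ (frequency is cycles per second).
So Hz² = s⁻².
N = kg·m/s² = kg·m·s⁻² (force = mass × acceleration).
H = Wb/A (inductance = flux per current),
    = kg·m²·s⁻²·A⁻².
So H⁻² = kg⁻²·m⁻⁴·s⁴·A⁴.
Combining: Hz²·N·mol·H⁻² = s⁻² · (kg·m·s⁻²) · mol · (kg⁻²·m⁻⁴·s⁴·A⁴) = kg⁻¹·m⁻³·A⁴·mol.

kg⁻¹·m⁻³·A⁴·mol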